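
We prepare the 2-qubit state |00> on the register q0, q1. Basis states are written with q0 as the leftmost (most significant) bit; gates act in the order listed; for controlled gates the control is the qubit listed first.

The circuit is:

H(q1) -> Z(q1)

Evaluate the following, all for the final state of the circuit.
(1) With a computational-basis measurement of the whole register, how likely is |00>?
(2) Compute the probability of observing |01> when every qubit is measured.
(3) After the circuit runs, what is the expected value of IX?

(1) Outcome |00> occurs with probability 1/2.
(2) Outcome |01> occurs with probability 1/2.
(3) In the final state, IX has expectation -1.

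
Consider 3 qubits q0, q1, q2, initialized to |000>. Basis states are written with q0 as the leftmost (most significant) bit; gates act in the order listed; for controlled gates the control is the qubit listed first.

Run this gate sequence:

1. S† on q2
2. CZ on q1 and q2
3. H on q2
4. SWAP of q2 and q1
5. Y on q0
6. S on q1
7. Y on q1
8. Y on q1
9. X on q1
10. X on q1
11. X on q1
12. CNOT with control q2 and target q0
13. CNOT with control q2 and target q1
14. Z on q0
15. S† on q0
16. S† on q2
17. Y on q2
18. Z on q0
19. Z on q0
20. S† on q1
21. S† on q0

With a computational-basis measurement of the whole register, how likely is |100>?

The probability of measuring |100> is 0.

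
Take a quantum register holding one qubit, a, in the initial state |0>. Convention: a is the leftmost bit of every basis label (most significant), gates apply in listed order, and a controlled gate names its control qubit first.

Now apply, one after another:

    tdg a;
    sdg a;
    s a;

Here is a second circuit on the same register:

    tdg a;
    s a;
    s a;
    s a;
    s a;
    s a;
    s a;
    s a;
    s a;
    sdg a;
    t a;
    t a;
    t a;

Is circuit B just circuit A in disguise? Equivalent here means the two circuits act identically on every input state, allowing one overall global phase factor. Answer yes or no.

No: there is an input state on which the two circuits produce genuinely different outputs (not merely differing by a phase).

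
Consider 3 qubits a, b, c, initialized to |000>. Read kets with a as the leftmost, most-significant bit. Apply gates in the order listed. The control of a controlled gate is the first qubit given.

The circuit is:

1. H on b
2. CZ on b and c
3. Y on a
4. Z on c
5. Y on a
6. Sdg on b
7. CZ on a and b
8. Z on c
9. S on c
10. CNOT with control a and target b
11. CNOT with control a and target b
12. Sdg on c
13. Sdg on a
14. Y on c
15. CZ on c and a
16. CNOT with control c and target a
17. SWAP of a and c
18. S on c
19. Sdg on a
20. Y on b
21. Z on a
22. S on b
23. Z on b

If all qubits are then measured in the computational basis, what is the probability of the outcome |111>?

The probability of measuring |111> is 1/2. Key observation: gates 9-12 undo each other exactly, leaving only the rest of the circuit to track.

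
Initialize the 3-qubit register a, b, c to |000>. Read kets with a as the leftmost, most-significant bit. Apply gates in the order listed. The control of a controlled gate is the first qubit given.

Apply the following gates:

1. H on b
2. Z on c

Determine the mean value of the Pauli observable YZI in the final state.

The observable YZI averages to 0.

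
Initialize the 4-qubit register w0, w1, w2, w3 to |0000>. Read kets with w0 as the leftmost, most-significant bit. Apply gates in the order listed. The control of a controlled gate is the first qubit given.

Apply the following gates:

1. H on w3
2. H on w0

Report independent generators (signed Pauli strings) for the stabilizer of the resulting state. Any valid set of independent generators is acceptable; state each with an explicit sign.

The stabilizer group can be generated by +XIII, +IIIX, +IZII, +IIZI, among other valid generating sets.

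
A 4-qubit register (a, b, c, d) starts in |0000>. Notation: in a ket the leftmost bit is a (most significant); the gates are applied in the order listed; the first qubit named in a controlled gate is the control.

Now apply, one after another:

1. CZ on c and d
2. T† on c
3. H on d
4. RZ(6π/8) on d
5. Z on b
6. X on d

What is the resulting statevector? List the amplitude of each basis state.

After the circuit, the state carries amplitude sqrt(2)*exp(3*I*pi/8)/2 on |0000>, -sqrt(2)*exp(5*I*pi/8)/2 on |0001>, and 0 on every other basis state.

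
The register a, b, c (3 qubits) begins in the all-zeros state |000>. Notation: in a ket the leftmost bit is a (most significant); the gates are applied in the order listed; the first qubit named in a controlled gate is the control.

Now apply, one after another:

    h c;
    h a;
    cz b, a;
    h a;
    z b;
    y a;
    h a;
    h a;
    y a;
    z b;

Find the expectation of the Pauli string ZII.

The expectation value of ZII is 1.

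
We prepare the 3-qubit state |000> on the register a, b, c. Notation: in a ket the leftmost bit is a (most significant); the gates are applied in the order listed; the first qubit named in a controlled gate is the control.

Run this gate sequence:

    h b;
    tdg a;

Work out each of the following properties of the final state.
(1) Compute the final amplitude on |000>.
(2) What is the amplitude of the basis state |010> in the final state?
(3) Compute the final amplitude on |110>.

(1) |000> carries amplitude sqrt(2)/2 in the final state.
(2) The amplitude on |010> is sqrt(2)/2.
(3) The final state's coefficient on |110> equals 0.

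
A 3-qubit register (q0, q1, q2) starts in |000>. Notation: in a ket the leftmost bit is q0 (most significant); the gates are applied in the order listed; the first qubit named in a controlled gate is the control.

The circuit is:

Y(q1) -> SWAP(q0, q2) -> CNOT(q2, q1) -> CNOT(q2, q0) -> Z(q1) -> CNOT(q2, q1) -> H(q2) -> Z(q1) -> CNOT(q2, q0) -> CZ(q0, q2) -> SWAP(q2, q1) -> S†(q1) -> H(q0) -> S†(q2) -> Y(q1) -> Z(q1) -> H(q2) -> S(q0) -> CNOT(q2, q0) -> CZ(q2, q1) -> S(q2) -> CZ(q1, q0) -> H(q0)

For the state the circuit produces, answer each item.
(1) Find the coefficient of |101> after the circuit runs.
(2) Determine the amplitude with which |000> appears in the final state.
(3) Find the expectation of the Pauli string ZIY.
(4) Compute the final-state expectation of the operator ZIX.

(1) The amplitude on |101> is -1/4 + I/4.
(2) |000> carries amplitude 1/4 - I/4 in the final state.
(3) The expectation value of ZIY is -1.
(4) The expectation value of ZIX is 0.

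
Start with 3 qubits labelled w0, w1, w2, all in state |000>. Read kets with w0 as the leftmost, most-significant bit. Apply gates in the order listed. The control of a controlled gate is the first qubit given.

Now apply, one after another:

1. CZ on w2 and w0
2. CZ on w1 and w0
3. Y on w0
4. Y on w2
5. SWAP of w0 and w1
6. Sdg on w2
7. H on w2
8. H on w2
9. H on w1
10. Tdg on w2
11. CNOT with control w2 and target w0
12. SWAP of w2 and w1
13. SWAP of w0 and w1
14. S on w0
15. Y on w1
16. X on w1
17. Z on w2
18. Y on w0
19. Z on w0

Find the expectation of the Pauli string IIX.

In the final state, IIX has expectation 1.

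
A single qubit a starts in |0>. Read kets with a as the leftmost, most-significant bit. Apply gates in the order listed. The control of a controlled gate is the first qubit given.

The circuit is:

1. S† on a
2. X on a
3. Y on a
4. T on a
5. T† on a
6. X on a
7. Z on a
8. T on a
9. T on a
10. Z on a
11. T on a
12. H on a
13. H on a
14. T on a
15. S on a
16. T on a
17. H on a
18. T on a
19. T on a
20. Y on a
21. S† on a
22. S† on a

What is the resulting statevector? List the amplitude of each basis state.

After the circuit, the state carries amplitude sqrt(2)*exp(I*pi/4)/2 on |0>, sqrt(2)*exp(3*I*pi/4)/2 on |1>. Key observation: gates 12-13 undo each other exactly, leaving only the rest of the circuit to track.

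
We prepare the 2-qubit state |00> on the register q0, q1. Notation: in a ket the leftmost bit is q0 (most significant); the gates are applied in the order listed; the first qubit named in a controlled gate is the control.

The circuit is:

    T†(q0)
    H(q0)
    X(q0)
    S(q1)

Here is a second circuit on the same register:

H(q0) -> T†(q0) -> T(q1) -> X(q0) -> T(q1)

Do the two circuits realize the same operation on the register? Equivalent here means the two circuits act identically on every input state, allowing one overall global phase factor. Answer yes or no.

No — the two circuits implement different unitaries, even allowing a global phase.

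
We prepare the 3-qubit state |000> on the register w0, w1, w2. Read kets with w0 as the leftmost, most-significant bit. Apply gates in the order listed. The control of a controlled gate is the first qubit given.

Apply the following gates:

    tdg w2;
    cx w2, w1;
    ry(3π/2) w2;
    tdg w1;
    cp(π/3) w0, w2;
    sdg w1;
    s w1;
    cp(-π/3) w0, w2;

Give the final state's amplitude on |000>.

|000> carries amplitude -sqrt(2)/2 in the final state. Key observation: steps 5-8 multiply out to the identity, so the circuit reduces to the remaining gates.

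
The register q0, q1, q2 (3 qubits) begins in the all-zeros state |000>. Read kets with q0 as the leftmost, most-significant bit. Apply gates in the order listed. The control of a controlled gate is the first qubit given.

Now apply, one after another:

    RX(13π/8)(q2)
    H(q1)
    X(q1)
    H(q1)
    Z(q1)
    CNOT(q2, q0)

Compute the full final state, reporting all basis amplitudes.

The resulting statevector has amplitude -cos(3*pi/16) on |000>, -I*sin(3*pi/16) on |101>, and 0 on every other basis state. Key observation: gates 2-5 undo each other exactly, leaving only the rest of the circuit to track.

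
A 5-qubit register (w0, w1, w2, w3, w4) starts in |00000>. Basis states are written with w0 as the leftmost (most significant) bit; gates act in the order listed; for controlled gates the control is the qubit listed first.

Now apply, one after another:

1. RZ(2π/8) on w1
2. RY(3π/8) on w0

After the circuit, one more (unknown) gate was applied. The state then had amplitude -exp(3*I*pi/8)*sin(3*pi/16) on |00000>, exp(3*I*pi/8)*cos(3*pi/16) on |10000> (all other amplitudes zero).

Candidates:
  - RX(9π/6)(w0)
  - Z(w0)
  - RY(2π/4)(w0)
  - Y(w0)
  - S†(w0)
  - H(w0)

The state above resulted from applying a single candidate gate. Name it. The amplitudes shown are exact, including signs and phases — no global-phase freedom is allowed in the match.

The applied gate was Y(w0).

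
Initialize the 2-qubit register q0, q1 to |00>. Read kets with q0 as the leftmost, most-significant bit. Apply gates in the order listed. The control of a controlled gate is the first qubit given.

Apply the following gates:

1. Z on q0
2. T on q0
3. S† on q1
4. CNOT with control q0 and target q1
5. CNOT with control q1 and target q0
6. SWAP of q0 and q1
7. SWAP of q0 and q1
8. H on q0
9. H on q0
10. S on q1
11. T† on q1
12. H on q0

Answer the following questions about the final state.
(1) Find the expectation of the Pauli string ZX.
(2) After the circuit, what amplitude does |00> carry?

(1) In the final state, ZX has expectation 0.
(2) The amplitude on |00> is sqrt(2)/2.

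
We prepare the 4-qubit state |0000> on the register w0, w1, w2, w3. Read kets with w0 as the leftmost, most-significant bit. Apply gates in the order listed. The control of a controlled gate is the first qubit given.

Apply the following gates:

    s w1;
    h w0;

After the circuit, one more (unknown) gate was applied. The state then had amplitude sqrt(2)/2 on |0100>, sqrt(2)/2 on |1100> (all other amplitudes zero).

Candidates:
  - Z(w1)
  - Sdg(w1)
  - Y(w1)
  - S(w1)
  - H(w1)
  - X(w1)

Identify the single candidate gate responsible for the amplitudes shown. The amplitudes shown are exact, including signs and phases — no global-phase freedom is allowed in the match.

It was X(w1) that produced the state shown.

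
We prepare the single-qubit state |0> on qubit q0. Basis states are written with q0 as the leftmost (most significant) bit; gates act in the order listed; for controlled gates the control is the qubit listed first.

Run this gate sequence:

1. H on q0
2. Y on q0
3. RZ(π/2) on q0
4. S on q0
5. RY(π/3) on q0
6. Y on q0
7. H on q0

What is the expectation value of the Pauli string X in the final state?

In the final state, X has expectation sqrt(3)/2.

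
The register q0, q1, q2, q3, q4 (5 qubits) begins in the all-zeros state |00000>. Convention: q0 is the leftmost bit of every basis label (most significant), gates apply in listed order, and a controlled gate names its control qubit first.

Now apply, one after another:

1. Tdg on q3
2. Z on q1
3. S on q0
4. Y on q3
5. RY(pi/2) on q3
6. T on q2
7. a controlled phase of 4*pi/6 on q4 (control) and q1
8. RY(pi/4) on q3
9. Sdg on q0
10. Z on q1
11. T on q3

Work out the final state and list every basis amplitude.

After the circuit, the state carries amplitude -sqrt(2)*I*sqrt(sqrt(2) + 2)/4 - sqrt(2)*I*sqrt(2 - sqrt(2))/4 on |00000>, sqrt(2)*(-sqrt(2 - sqrt(2)) + sqrt(sqrt(2) + 2))*exp(3*I*pi/4)/4 on |00010>, and 0 on every other basis state.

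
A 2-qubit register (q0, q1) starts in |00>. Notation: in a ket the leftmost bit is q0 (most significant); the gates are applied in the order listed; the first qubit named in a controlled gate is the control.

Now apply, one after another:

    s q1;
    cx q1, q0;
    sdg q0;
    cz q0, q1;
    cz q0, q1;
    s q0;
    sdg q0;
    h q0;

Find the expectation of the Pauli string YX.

The observable YX averages to 0. Key observation: steps 3-6 multiply out to the identity, so the circuit reduces to the remaining gates.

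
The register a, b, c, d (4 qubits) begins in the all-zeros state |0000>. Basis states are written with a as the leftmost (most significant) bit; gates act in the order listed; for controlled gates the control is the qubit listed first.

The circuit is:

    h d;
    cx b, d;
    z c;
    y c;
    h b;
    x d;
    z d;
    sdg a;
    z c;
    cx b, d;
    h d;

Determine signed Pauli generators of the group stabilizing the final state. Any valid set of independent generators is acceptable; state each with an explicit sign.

The stabilizer group can be generated by -IXII, +ZIII, -IIZI, -IIIZ, among other valid generating sets.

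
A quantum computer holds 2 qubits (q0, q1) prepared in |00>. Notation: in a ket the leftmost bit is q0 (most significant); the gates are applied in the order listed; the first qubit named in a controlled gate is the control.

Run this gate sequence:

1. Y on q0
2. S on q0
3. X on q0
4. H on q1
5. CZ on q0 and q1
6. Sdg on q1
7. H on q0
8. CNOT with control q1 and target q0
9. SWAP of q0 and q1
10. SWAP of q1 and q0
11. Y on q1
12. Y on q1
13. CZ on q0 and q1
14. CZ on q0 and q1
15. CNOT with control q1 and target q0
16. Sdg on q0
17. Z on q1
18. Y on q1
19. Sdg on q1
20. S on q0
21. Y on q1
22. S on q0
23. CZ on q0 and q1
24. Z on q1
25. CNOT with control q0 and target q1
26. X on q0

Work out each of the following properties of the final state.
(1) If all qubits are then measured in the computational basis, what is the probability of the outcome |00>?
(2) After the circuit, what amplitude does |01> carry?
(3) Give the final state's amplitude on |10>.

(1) The probability of measuring |00> is 1/4.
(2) |01> carries amplitude -1/2 in the final state.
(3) |10> carries amplitude I/2 in the final state.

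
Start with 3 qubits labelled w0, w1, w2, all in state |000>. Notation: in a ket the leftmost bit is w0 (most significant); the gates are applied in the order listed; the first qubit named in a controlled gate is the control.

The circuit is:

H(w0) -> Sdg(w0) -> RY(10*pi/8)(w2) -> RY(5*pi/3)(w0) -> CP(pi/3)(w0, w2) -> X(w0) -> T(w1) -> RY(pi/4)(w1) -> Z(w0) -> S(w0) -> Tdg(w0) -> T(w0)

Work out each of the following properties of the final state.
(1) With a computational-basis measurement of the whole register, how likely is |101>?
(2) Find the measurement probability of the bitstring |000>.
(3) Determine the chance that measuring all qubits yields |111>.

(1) The probability of measuring |101> is sqrt(2)/8 + 3/16.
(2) The probability of measuring |000> is 1/16.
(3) A full measurement returns |111> with probability 1/16.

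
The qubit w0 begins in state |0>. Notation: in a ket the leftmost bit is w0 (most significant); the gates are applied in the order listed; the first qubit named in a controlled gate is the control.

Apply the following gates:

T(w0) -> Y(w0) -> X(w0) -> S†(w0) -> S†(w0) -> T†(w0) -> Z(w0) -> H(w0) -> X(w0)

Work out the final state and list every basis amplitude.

The final amplitudes are sqrt(2)*I/2 on |0>, sqrt(2)*I/2 on |1>.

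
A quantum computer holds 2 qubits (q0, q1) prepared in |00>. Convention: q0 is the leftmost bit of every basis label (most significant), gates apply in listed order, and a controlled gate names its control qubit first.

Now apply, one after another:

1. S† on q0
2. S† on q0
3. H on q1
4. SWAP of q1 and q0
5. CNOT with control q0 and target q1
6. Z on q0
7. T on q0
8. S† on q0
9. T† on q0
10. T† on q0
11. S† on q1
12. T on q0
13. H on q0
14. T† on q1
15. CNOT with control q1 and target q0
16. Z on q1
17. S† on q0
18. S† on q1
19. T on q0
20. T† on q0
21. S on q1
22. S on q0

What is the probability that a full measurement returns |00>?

The probability of measuring |00> is 1/4. Key observation: gates 17-22 undo each other exactly, leaving only the rest of the circuit to track.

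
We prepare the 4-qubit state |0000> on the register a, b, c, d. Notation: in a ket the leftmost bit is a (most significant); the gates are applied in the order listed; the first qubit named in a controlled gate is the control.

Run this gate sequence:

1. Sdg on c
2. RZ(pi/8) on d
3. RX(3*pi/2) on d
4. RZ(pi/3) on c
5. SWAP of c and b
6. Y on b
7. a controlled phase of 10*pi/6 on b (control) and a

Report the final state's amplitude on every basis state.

After the circuit, the state carries amplitude -sqrt(2)*exp(13*I*pi/48)/2 on |0100>, -sqrt(2)*exp(37*I*pi/48)/2 on |0101>, and 0 on every other basis state.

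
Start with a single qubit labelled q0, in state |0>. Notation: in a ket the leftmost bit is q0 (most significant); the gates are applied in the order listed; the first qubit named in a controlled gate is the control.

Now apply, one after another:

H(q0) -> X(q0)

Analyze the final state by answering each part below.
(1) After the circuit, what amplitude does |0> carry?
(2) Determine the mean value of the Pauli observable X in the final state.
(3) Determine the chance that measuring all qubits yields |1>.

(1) |0> carries amplitude sqrt(2)/2 in the final state.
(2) The observable X averages to 1.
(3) A full measurement returns |1> with probability 1/2.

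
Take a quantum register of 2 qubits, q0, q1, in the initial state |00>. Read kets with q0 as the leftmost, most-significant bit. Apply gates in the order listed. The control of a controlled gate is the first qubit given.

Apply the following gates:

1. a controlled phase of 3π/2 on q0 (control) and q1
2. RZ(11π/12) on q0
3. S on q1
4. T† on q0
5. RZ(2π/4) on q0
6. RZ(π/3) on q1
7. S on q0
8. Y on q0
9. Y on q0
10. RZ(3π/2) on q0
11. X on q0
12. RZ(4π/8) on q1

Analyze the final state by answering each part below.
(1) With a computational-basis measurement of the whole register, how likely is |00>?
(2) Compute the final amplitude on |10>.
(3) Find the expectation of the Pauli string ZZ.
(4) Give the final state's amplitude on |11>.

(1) Outcome |00> occurs with probability 0.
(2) |10> carries amplitude exp(I*pi/8) in the final state.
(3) The observable ZZ averages to -1.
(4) The amplitude on |11> is 0.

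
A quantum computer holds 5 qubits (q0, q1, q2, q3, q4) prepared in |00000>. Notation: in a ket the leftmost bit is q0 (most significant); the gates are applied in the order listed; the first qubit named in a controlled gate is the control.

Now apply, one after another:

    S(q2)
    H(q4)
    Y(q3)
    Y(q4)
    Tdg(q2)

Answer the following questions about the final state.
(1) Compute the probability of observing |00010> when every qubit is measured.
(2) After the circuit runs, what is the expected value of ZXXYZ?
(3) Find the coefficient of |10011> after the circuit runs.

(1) The probability of measuring |00010> is 1/2.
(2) In the final state, ZXXYZ has expectation 0.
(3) The amplitude on |10011> is 0.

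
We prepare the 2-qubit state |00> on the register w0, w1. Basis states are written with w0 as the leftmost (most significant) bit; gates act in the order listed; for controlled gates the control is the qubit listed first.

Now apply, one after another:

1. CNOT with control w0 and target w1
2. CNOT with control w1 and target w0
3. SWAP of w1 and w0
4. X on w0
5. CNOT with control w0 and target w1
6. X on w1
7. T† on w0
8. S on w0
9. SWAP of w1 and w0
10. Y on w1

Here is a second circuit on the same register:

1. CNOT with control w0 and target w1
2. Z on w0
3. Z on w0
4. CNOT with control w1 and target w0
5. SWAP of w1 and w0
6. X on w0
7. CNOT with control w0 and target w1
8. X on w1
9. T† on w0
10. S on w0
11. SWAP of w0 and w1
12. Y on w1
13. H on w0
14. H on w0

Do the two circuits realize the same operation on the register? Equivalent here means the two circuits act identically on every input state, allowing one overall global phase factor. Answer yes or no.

Yes: on every input state the two circuits agree up to one overall phase factor.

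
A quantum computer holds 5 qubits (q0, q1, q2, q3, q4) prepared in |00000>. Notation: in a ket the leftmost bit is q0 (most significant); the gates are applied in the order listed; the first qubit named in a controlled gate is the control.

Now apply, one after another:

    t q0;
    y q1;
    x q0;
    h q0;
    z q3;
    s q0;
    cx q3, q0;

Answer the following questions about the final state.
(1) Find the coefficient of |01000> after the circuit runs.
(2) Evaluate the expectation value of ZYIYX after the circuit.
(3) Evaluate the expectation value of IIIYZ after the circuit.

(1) The amplitude on |01000> is sqrt(2)*I/2.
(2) In the final state, ZYIYX has expectation 0.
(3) The expectation value of IIIYZ is 0.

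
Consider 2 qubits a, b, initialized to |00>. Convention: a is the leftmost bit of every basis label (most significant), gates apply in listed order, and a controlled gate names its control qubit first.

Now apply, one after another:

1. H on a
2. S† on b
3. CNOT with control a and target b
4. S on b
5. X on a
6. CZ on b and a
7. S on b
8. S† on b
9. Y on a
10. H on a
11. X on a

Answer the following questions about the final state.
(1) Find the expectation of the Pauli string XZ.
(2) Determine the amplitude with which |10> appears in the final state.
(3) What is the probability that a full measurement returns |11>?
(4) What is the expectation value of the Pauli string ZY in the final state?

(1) In the final state, XZ has expectation 1.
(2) The amplitude on |10> is -I/2.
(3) A full measurement returns |11> with probability 1/4.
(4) In the final state, ZY has expectation 1.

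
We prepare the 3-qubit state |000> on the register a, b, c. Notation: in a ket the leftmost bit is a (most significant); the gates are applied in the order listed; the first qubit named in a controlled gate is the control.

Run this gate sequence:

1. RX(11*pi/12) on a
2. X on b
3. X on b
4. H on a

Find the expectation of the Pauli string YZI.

In the final state, YZI has expectation -sqrt(2)/4 + sqrt(6)/4. Key observation: gates 2-3 undo each other exactly, leaving only the rest of the circuit to track.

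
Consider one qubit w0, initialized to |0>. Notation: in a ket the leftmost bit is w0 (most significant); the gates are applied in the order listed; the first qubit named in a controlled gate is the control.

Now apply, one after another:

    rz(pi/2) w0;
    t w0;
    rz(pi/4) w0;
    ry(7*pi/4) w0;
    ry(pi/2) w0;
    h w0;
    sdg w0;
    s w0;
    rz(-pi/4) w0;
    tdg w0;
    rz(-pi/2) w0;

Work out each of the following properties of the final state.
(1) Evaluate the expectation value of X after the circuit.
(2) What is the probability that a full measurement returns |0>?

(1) The observable X averages to -sqrt(2)/2.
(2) A full measurement returns |0> with probability sqrt(2)/4 + 1/2.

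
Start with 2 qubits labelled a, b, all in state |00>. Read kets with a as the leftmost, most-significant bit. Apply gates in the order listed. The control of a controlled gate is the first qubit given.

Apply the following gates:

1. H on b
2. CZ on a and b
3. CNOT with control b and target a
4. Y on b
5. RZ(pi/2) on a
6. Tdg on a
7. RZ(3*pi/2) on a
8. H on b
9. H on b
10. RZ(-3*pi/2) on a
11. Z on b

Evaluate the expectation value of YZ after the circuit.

In the final state, YZ has expectation 0. Key observation: the block from step 7 through step 10 cancels to the identity and can be dropped.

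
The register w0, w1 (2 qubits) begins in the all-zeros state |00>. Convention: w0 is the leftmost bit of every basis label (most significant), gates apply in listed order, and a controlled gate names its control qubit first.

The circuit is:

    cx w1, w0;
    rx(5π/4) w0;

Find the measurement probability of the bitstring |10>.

Outcome |10> occurs with probability sqrt(2)/4 + 1/2.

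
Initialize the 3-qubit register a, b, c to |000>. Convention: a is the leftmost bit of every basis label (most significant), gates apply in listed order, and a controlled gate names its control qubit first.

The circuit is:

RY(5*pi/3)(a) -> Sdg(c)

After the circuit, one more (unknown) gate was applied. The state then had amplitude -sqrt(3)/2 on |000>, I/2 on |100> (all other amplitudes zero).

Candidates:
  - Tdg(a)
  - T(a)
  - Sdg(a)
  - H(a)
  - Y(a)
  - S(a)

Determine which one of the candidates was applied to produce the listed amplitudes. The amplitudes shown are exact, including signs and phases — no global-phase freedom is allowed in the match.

It was S(a) that produced the state shown.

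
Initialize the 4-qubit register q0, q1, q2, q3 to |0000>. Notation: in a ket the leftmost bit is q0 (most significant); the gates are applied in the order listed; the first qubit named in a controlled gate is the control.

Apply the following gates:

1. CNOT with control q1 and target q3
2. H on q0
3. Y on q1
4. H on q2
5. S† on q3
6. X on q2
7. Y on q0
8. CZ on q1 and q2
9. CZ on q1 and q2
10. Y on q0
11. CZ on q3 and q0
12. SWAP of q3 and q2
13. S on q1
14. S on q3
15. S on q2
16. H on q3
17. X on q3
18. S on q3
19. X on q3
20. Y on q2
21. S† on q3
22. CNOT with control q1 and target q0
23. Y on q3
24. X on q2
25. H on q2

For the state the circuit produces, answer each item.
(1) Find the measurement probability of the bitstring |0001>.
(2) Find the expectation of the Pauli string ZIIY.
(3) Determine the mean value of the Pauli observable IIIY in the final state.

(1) The probability of measuring |0001> is 0.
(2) The observable ZIIY averages to 0.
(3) In the final state, IIIY has expectation 1.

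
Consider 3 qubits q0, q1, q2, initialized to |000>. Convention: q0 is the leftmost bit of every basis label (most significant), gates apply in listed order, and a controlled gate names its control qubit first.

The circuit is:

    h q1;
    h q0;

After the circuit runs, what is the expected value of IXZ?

The observable IXZ averages to 1.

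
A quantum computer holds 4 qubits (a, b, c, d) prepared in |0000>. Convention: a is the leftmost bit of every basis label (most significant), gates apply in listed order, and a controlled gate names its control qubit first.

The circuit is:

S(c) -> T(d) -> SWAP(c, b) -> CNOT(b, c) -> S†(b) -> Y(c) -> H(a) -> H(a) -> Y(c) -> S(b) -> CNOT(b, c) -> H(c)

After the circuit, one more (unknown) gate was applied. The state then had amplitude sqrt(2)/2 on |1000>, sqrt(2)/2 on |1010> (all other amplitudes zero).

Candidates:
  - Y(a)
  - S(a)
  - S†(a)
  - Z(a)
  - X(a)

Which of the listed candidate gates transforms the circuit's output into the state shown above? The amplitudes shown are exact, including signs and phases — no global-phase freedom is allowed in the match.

It was X(a) that produced the state shown. Key observation: steps 4-11 multiply out to the identity, so the circuit reduces to the remaining gates.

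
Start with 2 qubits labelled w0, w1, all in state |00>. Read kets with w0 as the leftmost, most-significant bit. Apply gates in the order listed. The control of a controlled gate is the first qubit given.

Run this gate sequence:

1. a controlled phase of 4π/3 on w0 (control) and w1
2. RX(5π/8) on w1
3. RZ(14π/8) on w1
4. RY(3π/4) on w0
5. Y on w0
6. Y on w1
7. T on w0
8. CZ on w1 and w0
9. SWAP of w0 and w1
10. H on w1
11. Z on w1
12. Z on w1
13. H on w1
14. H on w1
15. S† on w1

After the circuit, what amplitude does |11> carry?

The final state's coefficient on |11> equals sqrt(2)*I*sqrt(1/2 - sqrt(2)/4)*exp(-5*I*pi/8)*cos(5*pi/16)/2 - sqrt(2)*I*sqrt(sqrt(2)/4 + 1/2)*exp(-7*I*pi/8)*cos(5*pi/16)/2. Key observation: the block from step 10 through step 13 cancels to the identity and can be dropped.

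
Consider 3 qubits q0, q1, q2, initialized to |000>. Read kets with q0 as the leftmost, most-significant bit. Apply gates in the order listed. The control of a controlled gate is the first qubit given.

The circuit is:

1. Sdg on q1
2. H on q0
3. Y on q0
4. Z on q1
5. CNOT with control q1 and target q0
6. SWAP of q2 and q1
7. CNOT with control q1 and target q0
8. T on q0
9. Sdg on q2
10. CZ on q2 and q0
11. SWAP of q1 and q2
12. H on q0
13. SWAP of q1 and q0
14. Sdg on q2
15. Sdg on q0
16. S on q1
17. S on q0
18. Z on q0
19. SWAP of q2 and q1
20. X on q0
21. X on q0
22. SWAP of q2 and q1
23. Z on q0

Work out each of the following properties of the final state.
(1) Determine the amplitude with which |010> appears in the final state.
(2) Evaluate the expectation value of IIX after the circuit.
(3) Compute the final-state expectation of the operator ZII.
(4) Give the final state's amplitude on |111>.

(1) The final state's coefficient on |010> equals 1/2 + exp(I*pi/4)/2. Key observation: the block from step 18 through step 23 cancels to the identity and can be dropped.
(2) The expectation value of IIX is 0.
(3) In the final state, ZII has expectation 1.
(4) The final state's coefficient on |111> equals 0.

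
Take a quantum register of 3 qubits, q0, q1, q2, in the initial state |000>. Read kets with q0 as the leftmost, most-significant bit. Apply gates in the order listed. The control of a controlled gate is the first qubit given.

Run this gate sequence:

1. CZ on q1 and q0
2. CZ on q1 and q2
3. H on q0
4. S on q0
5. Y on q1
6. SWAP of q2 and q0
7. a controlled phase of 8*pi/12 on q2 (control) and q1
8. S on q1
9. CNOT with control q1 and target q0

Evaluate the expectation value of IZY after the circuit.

The observable IZY averages to 1/2.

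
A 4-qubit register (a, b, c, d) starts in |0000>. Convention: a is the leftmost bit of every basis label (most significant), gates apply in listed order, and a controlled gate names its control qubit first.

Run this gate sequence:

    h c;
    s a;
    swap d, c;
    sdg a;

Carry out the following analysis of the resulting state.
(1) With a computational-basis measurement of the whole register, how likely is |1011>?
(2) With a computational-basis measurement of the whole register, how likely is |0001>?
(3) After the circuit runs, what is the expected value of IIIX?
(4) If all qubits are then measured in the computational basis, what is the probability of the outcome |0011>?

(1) Outcome |1011> occurs with probability 0.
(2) Outcome |0001> occurs with probability 1/2.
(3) In the final state, IIIX has expectation 1.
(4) A full measurement returns |0011> with probability 0.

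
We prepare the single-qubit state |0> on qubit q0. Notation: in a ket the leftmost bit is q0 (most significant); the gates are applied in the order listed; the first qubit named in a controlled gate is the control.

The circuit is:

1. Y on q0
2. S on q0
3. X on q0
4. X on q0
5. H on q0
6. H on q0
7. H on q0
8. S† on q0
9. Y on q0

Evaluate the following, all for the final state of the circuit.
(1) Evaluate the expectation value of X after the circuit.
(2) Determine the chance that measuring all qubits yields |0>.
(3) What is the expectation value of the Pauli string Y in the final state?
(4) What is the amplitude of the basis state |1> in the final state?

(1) In the final state, X has expectation 0.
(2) A full measurement returns |0> with probability 1/2.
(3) The observable Y averages to 1.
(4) The amplitude on |1> is -sqrt(2)*I/2.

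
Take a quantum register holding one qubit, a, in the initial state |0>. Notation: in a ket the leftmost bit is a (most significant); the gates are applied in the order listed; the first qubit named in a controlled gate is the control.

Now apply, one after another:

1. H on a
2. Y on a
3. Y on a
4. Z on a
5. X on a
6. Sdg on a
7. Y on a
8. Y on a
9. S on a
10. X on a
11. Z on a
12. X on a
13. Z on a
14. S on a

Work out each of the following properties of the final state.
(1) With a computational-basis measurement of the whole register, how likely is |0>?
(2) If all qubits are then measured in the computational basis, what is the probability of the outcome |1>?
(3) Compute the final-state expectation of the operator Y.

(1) A full measurement returns |0> with probability 1/2. Key observation: the block from step 4 through step 11 cancels to the identity and can be dropped.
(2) The probability of measuring |1> is 1/2.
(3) The expectation value of Y is -1.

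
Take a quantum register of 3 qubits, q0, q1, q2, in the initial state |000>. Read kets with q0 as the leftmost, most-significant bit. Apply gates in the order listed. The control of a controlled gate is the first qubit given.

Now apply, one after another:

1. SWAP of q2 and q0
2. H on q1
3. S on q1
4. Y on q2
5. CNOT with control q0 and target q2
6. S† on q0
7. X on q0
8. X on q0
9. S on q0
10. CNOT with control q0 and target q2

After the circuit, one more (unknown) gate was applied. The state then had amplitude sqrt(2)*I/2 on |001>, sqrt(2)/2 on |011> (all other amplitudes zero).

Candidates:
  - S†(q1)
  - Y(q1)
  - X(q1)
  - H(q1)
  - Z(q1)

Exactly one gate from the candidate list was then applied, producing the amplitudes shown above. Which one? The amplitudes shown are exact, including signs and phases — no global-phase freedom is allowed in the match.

The applied gate was Z(q1). Key observation: steps 5-10 multiply out to the identity, so the circuit reduces to the remaining gates.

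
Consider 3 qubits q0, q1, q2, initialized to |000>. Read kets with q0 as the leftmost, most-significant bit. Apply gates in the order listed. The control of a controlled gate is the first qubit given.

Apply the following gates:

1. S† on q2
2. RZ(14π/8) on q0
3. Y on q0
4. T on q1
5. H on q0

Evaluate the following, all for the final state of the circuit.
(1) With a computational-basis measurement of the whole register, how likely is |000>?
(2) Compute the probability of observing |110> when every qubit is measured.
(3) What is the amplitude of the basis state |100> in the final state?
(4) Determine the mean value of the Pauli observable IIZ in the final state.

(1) A full measurement returns |000> with probability 1/2.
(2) A full measurement returns |110> with probability 0.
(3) |100> carries amplitude sqrt(2)*exp(5*I*pi/8)/2 in the final state.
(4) The expectation value of IIZ is 1.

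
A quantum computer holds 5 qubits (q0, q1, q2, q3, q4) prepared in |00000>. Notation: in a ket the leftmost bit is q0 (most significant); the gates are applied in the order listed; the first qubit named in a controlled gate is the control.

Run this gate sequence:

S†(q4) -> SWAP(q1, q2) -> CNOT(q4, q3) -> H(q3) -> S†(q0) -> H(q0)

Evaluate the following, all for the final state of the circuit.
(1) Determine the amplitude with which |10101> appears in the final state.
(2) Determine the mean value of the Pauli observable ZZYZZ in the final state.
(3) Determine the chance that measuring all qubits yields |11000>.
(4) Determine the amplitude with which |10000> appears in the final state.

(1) The amplitude on |10101> is 0.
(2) The observable ZZYZZ averages to 0.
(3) A full measurement returns |11000> with probability 0.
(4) The amplitude on |10000> is 1/2.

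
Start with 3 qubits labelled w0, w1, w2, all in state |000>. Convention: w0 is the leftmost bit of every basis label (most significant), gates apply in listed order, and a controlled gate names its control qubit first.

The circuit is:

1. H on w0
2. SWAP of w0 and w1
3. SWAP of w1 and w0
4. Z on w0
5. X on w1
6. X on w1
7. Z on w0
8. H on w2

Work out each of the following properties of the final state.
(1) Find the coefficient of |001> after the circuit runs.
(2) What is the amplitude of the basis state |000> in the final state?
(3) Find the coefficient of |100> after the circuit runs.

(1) |001> carries amplitude 1/2 in the final state. Key observation: gates 4-7 undo each other exactly, leaving only the rest of the circuit to track.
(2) |000> carries amplitude 1/2 in the final state.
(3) |100> carries amplitude 1/2 in the final state.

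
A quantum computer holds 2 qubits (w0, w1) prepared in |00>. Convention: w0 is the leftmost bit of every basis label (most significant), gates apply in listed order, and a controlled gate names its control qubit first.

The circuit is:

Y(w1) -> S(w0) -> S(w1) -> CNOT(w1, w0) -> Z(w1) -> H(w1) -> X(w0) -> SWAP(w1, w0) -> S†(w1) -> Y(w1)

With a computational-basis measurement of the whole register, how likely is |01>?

Outcome |01> occurs with probability 1/2.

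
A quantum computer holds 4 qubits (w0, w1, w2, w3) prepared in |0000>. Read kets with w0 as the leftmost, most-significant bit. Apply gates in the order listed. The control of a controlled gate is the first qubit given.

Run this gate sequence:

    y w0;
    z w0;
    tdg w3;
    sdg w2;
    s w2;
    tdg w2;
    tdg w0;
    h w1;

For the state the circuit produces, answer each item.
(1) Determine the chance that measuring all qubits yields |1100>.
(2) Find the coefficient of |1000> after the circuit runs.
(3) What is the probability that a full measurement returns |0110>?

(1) A full measurement returns |1100> with probability 1/2.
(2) |1000> carries amplitude -sqrt(2)*exp(I*pi/4)/2 in the final state.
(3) A full measurement returns |0110> with probability 0.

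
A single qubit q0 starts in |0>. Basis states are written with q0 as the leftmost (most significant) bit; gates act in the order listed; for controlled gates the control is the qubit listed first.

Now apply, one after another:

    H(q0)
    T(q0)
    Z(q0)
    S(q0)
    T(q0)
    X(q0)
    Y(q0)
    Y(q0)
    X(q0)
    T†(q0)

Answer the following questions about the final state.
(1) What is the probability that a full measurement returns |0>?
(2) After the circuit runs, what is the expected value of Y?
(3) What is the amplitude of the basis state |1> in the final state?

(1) Outcome |0> occurs with probability 1/2.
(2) In the final state, Y has expectation -sqrt(2)/2.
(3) The final state's coefficient on |1> equals -sqrt(2)*exp(3*I*pi/4)/2.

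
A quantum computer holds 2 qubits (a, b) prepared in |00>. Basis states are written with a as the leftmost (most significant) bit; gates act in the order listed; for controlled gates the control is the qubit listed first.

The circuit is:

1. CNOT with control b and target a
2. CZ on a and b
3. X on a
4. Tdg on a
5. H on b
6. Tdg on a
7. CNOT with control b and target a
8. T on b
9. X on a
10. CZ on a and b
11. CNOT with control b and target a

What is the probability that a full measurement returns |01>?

Outcome |01> occurs with probability 1/2.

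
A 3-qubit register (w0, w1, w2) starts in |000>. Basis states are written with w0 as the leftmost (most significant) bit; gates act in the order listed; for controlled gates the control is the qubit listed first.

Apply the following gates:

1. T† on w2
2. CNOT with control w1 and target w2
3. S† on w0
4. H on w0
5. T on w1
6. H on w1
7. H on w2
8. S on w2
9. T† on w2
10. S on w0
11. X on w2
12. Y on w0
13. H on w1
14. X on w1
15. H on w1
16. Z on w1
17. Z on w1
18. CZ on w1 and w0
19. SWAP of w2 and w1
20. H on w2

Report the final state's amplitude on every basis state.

The final amplitudes are 0 on |000>, exp(I*pi/4)/2 on |001>, 0 on |010>, 1/2 on |011>, exp(3*I*pi/4)/2 on |100>, 0 on |101>, I/2 on |110>, 0 on |111>. Key observation: gates 13-16 undo each other exactly, leaving only the rest of the circuit to track.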